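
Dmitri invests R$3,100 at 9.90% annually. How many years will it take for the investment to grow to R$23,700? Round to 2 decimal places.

21.55 years

n = ln(23700/3100) / ln(1+0.099) = ln(7.64516) / 0.094401 = 21.5472 years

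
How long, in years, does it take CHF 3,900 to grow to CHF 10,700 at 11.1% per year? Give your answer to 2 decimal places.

(1+i)^n = 10700/3900 = 2.74359, so n = ln 2.74359 / ln 1.111 = 9.5883 years

9.59 years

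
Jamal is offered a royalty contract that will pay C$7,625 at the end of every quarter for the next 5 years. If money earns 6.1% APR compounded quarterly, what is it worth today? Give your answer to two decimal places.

C$130,588.81

With 4 periods per year: i = 0.01525, n = 20.
PV = PMT · [1 − (1+i)^(−n)] / i = 7625 · 17.126402 = 130,588.8148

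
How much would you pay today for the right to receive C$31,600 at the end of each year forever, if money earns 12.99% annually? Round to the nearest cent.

C$243,264.05

PV = PMT / i = 31600 / 0.1299 = 243,264.0493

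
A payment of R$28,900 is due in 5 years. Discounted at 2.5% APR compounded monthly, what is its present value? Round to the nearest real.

R$25,507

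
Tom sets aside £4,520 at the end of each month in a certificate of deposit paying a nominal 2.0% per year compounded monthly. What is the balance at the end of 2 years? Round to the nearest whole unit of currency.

Periodic rate i = 0.02/12 = 0.00166667; n = 2 × 12 = 24 periods.
FV = 4520 × [(1+0.00166667)^24 − 1] / 0.00166667 = 4520 × 24.465672 = 110,584.8363

£110,585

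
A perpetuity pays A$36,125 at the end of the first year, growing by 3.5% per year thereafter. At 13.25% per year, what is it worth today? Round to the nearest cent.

A$370,512.82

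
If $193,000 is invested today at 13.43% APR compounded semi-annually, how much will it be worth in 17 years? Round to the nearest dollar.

$1,758,827

Periodic rate i = 0.1343/2 = 0.06715; n = 17 × 2 = 34 periods.
FV = PV·(1+i)^n = 193,000 × 9.113096 = 1,758,827.4918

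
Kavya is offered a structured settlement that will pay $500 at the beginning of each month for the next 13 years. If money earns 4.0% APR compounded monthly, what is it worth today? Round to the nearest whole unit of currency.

Periodic rate i = 0.04/12 = 0.00333333; n = 13 × 12 = 156 periods.
PV = PMT · [1 − (1+i)^(−n)] / i × (1+i) = 500 · 121.894501 = 60,947.2507
(Beginning-of-period payments → annuity-due factor ×(1+i).)

$60,947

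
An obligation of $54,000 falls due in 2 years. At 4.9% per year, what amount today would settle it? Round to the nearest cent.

Discount factor = (1+0.049)^(−2) = 0.908760; PV = 54,000 × 0.908760 = 49,073.0197

$49,073.02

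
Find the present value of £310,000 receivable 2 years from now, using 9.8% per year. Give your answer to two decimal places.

Discount factor = (1+0.098)^(−2) = 0.829460; PV = 310,000 × 0.829460 = 257,132.5244

£257,132.52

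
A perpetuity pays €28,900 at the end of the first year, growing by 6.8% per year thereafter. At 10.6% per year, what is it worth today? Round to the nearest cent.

PV = D₁/(r − g) = 28900/(0.106 − 0.068) = 760,526.3158

€760,526.32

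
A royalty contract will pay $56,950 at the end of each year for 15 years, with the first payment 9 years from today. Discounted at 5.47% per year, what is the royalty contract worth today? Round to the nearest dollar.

$374,074

PV at t=8 (ordinary 15-year annuity): 56950 × a(15|0.0547) = 56950 × 10.057623 = 572,781.6355
PV₀ = 572,781.6355 / (1+0.0547)^8 = 572,781.6355 / 1.531199 = 374,073.9944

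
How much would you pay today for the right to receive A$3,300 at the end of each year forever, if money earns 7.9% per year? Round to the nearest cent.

PV = PMT / i = 3300 / 0.079 = 41,772.1519

A$41,772.15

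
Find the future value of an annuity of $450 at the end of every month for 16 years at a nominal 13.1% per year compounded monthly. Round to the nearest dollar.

i = 0.131/12 = 0.0109167 per month; n = 16·12 = 192.
Accumulation factor s(192|0.0109167) = 645.042265; FV = 450 × 645.042265 = 290,269.0192

$290,269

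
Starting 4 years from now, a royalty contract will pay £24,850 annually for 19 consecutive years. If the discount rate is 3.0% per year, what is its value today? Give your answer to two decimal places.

£325,741.39

PV at t=3 (ordinary 19-year annuity): 24850 × a(19|0.03) = 24850 × 14.323799 = 355,946.4078
Discount back 3 years: 355,946.4078 × (1+0.03)^(−3) = 355,946.4078 × 0.915142 = 325,741.3863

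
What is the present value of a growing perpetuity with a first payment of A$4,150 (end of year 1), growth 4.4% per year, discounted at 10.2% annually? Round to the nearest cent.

A$71,551.72

PV = D₁/(r − g) = 4150/(0.102 − 0.044) = 71,551.7241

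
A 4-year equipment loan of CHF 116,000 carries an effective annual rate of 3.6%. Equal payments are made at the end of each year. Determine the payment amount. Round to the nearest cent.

CHF 31,656.14

PMT = 116000 / ( [1 − (1+0.036)^(−4)] / 0.036 ) = 116000 / 3.664376 = 31,656.1378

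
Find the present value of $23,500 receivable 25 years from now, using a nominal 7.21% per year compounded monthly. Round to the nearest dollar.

Periodic rate i = 0.0721/12 = 0.00600833; n = 25 × 12 = 300 periods.
PV = 23,500 / (1 + 0.00600833)^300 = 23,500 / 6.032169 = 3,895.7797

$3,896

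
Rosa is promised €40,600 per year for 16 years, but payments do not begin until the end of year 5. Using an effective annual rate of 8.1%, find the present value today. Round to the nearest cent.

Value one period before first payment (t=4): 40600 × [1 − (1+0.081)^(−16)] / 0.081 = 40600 × 8.795062 = 357,079.5012
Discount back 4 years: 357,079.5012 × (1+0.081)^(−4) = 357,079.5012 × 0.732314 = 261,494.2500

€261,494.25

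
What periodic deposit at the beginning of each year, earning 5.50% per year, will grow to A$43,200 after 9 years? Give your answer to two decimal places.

A$3,637.79

PMT = 43200 / ( [(1+0.055)^9 − 1] / 0.055 × (1+i) ) = 43200 / 11.875354 = 3,637.7864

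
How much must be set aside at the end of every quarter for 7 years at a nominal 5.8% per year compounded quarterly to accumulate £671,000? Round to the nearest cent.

£19,598.80

i = 0.058/4 = 0.0145 per quarter; n = 7·4 = 28.
FV-annuity factor = 34.236797; PMT = 671000 / 34.236797 = 19,598.7960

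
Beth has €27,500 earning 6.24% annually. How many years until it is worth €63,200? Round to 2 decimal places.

(1+i)^n = 63200/27500 = 2.29818, so n = ln 2.29818 / ln 1.0624 = 13.7471 years

13.75 years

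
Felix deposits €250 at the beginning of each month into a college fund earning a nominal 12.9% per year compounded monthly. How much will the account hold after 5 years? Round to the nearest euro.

i = 0.129/12 = 0.01075 per month; n = 5·12 = 60.
Accumulation factor s(60|0.01075) × (1+i) = 84.568039; FV = 250 × 84.568039 = 21,142.0098
(Beginning-of-period payments → annuity-due factor ×(1+i).)

€21,142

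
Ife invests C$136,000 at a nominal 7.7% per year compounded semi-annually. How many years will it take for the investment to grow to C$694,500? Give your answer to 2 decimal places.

21.58 years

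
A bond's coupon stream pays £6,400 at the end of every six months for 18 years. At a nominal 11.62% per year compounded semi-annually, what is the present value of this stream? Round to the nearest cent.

£95,732.35

With 2 periods per year: i = 0.0581, n = 36.
PV = PMT · [1 − (1+i)^(−n)] / i = 6400 · 14.958180 = 95,732.3530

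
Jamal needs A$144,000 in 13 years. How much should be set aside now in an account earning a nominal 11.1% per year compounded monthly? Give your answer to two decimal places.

A$34,241.77

i = 0.111/12 = 0.00925 per month; n = 13·12 = 156.
PV = 144,000 / (1 + 0.00925)^156 = 144,000 / 4.205390 = 34,241.7720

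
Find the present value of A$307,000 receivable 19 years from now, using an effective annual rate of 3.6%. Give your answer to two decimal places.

PV = FV·(1+i)^(−n) = 307,000 × 0.510699 = 156,784.4630

A$156,784.46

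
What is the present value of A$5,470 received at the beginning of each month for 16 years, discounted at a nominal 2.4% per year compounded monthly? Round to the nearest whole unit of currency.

Periodic rate i = 0.024/12 = 0.002; n = 16 × 12 = 192 periods.
PV = 5470 × [1 − (1+0.002)^(−192)] / 0.002 × (1+i) = 5470 × 159.622266 = 873,133.7926
Payments are at the start of each period, so multiply by (1+i).

A$873,134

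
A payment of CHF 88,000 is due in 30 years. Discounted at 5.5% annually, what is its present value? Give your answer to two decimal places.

Discount factor = (1+0.055)^(−30) = 0.200644; PV = 88,000 × 0.200644 = 17,656.6734

CHF 17,656.67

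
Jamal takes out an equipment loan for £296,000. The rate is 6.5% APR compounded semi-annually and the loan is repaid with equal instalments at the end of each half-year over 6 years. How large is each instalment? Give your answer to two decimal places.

i = 0.065/2 = 0.0325 per half-year; n = 6·2 = 12.
Annuity-PV factor = 9.807076; PMT = 296000 / 9.807076 = 30,182.2876

£30,182.29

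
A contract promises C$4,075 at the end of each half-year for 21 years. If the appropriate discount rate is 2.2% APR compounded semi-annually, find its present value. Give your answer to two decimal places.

C$136,470.42

With 2 periods per year: i = 0.011, n = 42.
PV = 4075 × [1 − (1+0.011)^(−42)] / 0.011 = 4075 × 33.489674 = 136,470.4204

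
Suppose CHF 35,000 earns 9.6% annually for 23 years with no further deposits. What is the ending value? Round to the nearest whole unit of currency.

CHF 288,211

35,000 × (1+0.096)^23 = 35,000 × 8.234605 = 288,211.1576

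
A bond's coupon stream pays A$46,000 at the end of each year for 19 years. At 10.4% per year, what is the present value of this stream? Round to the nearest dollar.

A$374,806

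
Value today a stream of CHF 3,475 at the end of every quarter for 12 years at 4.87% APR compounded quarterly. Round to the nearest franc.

CHF 125,753

With 4 periods per year: i = 0.012175, n = 48.
PV = 3475 × [1 − (1+0.012175)^(−48)] / 0.012175 = 3475 × 36.188019 = 125,753.3676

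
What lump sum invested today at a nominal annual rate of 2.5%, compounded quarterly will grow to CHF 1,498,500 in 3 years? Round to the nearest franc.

CHF 1,390,548

Periodic rate i = 0.025/4 = 0.00625; n = 3 × 4 = 12 periods.
PV = 1,498,500 / (1 + 0.00625)^12 = 1,498,500 / 1.077633 = 1,390,548.1345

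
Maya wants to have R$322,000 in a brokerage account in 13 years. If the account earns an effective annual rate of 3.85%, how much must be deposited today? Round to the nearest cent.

R$197,047.70

PV = 322,000 / (1 + 0.0385)^13 = 322,000 / 1.634122 = 197,047.6956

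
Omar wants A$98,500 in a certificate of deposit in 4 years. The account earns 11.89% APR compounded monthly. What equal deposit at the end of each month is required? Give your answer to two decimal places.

A$1,612.60

With 12 periods per year: i = 0.00990833, n = 48.
PMT = 98500 / ( [(1+0.00990833)^48 − 1] / 0.00990833 ) = 98500 / 61.081663 = 1,612.5953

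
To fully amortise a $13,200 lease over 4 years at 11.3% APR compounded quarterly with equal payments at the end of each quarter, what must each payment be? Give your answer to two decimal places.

With 4 periods per year: i = 0.02825, n = 16.
Annuity-PV factor = 12.730812; PMT = 13200 / 12.730812 = 1,036.8545

$1,036.85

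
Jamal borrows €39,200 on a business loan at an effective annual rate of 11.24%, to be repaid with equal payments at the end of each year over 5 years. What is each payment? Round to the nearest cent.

Annuity-PV factor = 3.673692; PMT = 39200 / 3.673692 = 10,670.4651

€10,670.47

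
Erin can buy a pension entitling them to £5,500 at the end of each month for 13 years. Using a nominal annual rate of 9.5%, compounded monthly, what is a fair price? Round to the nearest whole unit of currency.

£491,698

Periodic rate i = 0.095/12 = 0.00791667; n = 13 × 12 = 156 periods.
Annuity factor a(156|0.00791667) = 89.399684; PV = 5500 × 89.399684 = 491,698.2596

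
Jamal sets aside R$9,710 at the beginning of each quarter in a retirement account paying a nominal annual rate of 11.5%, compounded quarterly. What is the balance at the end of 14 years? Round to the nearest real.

R$1,351,744

With 4 periods per year: i = 0.02875, n = 56.
FV = PMT · [(1+i)^n − 1] / i × (1+i) = 9710 · 139.211529 = 1,351,743.9445
Payments are at the start of each period, so multiply by (1+i).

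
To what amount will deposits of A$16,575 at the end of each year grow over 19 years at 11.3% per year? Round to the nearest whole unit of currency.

A$974,777

FV = 16575 × [(1+0.113)^19 − 1] / 0.113 = 16575 × 58.810082 = 974,777.1072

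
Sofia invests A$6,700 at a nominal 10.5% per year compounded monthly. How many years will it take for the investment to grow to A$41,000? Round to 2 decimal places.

Periodic rate i = 0.105/12 = 0.00875.
(1+i)^n = 41000/6700 = 6.11940, so n = ln 6.11940 / ln 1.00875 = 207.9289 months
= 207.9289/12 years

17.33 years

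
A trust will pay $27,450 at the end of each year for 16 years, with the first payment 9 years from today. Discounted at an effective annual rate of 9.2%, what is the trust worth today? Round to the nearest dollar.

Value one period before first payment (t=8): 27450 × [1 − (1+0.092)^(−16)] / 0.092 = 27450 × 8.210984 = 225,391.5063
Discount back 8 years: 225,391.5063 × (1+0.092)^(−8) = 225,391.5063 × 0.494560 = 111,469.5991

$111,470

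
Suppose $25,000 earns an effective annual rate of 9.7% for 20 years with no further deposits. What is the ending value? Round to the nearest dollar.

FV = PV·(1+i)^n = 25,000 × 6.369899 = 159,247.4769

$159,247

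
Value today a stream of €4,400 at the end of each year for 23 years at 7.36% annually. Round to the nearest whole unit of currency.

PV = PMT · [1 − (1+i)^(−n)] / i = 4400 · 10.933911 = 48,109.2106

€48,109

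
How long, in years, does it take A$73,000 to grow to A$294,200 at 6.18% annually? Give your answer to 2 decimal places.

23.24 years

n = ln(294200/73000) / ln(1+0.0618) = ln(4.03014) / 0.059966 = 23.2433 years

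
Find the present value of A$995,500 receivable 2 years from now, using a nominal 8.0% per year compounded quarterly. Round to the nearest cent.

A$849,649.66

Periodic rate i = 0.08/4 = 0.02; n = 2 × 4 = 8 periods.
PV = 995,500 / (1 + 0.02)^8 = 995,500 / 1.171659 = 849,649.6645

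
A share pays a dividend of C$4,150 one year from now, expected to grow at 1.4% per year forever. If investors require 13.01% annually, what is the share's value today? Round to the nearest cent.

C$35,745.05

PV = D₁/(r − g) = 4150/(0.1301 − 0.014) = 35,745.0474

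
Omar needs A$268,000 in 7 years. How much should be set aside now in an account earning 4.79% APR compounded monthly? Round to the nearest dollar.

A$191,781

i = 0.0479/12 = 0.00399167 per month; n = 7·12 = 84.
Discount factor = (1+0.00399167)^(−84) = 0.715601; PV = 268,000 × 0.715601 = 191,781.0598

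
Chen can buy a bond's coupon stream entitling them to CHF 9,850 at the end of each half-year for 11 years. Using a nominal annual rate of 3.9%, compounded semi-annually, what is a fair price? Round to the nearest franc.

i = 0.039/2 = 0.0195 per half-year; n = 11·2 = 22.
PV = PMT · [1 − (1+i)^(−n)] / i = 9850 · 17.751065 = 174,847.9917

CHF 174,848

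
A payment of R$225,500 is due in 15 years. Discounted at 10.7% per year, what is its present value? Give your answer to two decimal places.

PV = 225,500 / (1 + 0.107)^15 = 225,500 / 4.594247 = 49,083.1281

R$49,083.13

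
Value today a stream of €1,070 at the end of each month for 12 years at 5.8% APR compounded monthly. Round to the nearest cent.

With 12 periods per year: i = 0.00483333, n = 144.
PV = PMT · [1 − (1+i)^(−n)] / i = 1070 · 103.569882 = 110,819.7740

€110,819.77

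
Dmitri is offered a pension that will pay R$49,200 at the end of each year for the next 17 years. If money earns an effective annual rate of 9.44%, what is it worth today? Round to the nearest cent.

PV = PMT · [1 − (1+i)^(−n)] / i = 49200 · 8.307440 = 408,726.0277

R$408,726.03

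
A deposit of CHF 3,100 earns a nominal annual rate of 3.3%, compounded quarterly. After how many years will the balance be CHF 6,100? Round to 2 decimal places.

20.60 years

Periodic rate i = 0.033/4 = 0.00825.
(1+i)^n = 6100/3100 = 1.96774, so n = ln 1.96774 / ln 1.00825 = 82.3848 quarters
= 82.3848/4 years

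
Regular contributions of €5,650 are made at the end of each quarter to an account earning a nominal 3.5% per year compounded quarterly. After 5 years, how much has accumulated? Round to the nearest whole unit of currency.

€122,905

i = 0.035/4 = 0.00875 per quarter; n = 5·4 = 20.
FV = PMT · [(1+i)^n − 1] / i = 5650 · 21.753120 = 122,905.1276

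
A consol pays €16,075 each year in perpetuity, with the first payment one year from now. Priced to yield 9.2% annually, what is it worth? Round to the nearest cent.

PV = PMT / i = 16075 / 0.092 = 174,728.2609

€174,728.26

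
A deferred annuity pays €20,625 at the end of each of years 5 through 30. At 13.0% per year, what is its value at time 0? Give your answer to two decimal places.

€93,249.38

PV at t=4 (ordinary 26-year annuity): 20625 × a(26|0.13) = 20625 × 7.371668 = 152,040.6550
Discount back 4 years: 152,040.6550 × (1+0.13)^(−4) = 152,040.6550 × 0.613319 = 93,249.3811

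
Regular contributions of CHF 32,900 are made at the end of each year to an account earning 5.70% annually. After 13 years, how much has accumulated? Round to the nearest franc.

CHF 609,384

FV = PMT · [(1+i)^n − 1] / i = 32900 · 18.522307 = 609,383.8846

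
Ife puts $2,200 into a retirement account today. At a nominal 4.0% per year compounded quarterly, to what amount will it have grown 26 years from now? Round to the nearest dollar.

$6,192

Periodic rate i = 0.04/4 = 0.01; n = 26 × 4 = 104 periods.
FV = 2,200 × (1 + 0.01)^104 = 6,192.2083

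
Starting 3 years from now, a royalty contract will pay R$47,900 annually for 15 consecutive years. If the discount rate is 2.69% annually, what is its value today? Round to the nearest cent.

PV at t=2 (ordinary 15-year annuity): 47900 × a(15|0.0269) = 47900 × 12.210075 = 584,862.6015
Discount back 2 years: 584,862.6015 × (1+0.0269)^(−2) = 584,862.6015 × 0.948296 = 554,622.5765

R$554,622.58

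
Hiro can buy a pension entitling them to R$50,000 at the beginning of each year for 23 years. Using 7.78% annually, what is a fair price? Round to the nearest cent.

PV = PMT · [1 − (1+i)^(−n)] / i × (1+i) = 50000 · 11.380719 = 569,035.9510
(Beginning-of-period payments → annuity-due factor ×(1+i).)

R$569,035.95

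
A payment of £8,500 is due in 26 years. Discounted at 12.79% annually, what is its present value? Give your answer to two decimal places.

£371.86

PV = FV·(1+i)^(−n) = 8,500 × 0.043749 = 371.8634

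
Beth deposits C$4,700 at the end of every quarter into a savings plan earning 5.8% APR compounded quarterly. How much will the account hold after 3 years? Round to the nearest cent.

C$61,122.56

With 4 periods per year: i = 0.0145, n = 12.
FV = 4700 × [(1+0.0145)^12 − 1] / 0.0145 = 4700 × 13.004800 = 61,122.5585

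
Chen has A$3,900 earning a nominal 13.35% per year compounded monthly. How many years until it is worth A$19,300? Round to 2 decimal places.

12.04 years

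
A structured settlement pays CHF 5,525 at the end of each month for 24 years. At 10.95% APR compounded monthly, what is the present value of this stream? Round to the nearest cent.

CHF 561,225.78

With 12 periods per year: i = 0.009125, n = 288.
Annuity factor a(288|0.009125) = 101.579326; PV = 5525 × 101.579326 = 561,225.7765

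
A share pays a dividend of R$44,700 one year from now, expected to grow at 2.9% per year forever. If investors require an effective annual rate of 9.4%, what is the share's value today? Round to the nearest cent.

R$687,692.31

PV = D₁/(r − g) = 44700/(0.094 − 0.029) = 687,692.3077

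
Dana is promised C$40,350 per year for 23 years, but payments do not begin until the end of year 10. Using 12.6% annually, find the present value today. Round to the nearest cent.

C$102,877.50

PV at t=9 (ordinary 23-year annuity): 40350 × a(23|0.126) = 40350 × 7.418607 = 299,340.8032
Discount back 9 years: 299,340.8032 × (1+0.126)^(−9) = 299,340.8032 × 0.343680 = 102,877.5007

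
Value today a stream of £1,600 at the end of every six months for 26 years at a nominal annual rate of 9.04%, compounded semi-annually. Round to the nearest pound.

With 2 periods per year: i = 0.0452, n = 52.
Annuity factor a(52|0.0452) = 19.903179; PV = 1600 × 19.903179 = 31,845.0870

£31,845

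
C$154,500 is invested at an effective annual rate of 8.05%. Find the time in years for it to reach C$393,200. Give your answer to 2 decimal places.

12.07 years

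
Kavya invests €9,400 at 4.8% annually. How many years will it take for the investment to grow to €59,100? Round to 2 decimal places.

n = ln(59100/9400) / ln(1+0.048) = ln(6.28723) / 0.046884 = 39.2146 years

39.21 years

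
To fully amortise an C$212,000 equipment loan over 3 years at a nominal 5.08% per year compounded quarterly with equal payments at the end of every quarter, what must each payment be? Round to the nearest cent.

C$19,158.78

Periodic rate i = 0.0508/4 = 0.0127; n = 3 × 4 = 12 periods.
Annuity-PV factor = 11.065423; PMT = 212000 / 11.065423 = 19,158.7792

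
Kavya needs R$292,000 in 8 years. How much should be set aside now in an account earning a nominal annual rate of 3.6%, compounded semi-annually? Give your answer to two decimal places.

R$219,491.85

With 2 periods per year: i = 0.018, n = 16.
PV = 292,000 / (1 + 0.018)^16 = 292,000 / 1.330346 = 219,491.8522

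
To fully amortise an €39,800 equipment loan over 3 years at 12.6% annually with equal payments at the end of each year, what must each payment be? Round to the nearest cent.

€16,741.80

Annuity-PV factor = 2.377283; PMT = 39800 / 2.377283 = 16,741.8048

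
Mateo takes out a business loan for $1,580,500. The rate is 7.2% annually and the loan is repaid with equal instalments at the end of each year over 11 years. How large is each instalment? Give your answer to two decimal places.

$212,875.17

Annuity-PV factor = 7.424539; PMT = 1.5805e+06 / 7.424539 = 212,875.1739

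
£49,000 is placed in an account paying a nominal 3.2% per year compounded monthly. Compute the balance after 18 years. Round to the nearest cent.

£87,099.72

Periodic rate i = 0.032/12 = 0.00266667; n = 18 × 12 = 216 periods.
49,000 × (1+0.00266667)^216 = 49,000 × 1.777545 = 87,099.7193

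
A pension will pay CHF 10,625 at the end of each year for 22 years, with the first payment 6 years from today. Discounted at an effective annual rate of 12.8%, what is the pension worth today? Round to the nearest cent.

PV at t=5 (ordinary 22-year annuity): 10625 × a(22|0.128) = 10625 × 7.260435 = 77,142.1270
PV₀ = 77,142.1270 / (1+0.128)^5 = 77,142.1270 / 1.826188 = 42,242.1594

CHF 42,242.16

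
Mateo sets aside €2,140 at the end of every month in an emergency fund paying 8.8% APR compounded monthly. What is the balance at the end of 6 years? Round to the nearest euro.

€202,018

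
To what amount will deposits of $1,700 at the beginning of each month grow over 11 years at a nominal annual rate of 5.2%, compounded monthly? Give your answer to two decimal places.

With 12 periods per year: i = 0.00433333, n = 132.
Accumulation factor s(132|0.00433333) × (1+i) = 178.373990; FV = 1700 × 178.373990 = 303,235.7826
(Beginning-of-period payments → annuity-due factor ×(1+i).)

$303,235.78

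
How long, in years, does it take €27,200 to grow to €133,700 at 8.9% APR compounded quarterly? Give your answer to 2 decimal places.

Periodic rate i = 0.089/4 = 0.02225.
(1+i)^n = 133700/27200 = 4.91544, so n = ln 4.91544 / ln 1.02225 = 72.3610 quarters
= 72.3610/4 years

18.09 years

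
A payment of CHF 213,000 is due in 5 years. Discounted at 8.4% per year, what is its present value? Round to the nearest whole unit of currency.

PV = 213,000 / (1 + 0.084)^5 = 213,000 / 1.496740 = 142,309.2705

CHF 142,309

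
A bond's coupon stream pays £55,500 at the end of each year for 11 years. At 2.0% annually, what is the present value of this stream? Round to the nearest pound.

£543,170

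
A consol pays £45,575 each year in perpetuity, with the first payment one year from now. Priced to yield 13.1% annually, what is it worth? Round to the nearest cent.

PV = C/r = 45575/0.131 = 347,900.7634

£347,900.76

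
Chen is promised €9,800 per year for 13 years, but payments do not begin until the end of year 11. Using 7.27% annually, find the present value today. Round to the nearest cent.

€39,986.01

Value one period before first payment (t=10): 9800 × [1 − (1+0.0727)^(−13)] / 0.0727 = 9800 × 8.231231 = 80,666.0643
Discount back 10 years: 80,666.0643 × (1+0.0727)^(−10) = 80,666.0643 × 0.495698 = 39,986.0092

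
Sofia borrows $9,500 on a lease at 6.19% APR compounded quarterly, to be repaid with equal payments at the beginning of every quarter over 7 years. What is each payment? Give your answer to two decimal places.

$414.25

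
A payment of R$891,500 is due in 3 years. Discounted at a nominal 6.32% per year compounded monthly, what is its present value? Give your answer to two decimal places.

i = 0.0632/12 = 0.00526667 per month; n = 3·12 = 36.
PV = FV·(1+i)^(−n) = 891,500 × 0.827702 = 737,896.0575

R$737,896.06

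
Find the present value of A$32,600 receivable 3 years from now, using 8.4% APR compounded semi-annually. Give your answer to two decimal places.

A$25,468.96

With 2 periods per year: i = 0.042, n = 6.
Discount factor = (1+0.042)^(−6) = 0.781257; PV = 32,600 × 0.781257 = 25,468.9644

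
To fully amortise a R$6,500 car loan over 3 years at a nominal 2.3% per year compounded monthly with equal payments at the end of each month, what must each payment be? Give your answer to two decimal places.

R$187.03

Periodic rate i = 0.023/12 = 0.00191667; n = 3 × 12 = 36 periods.
Annuity-PV factor = 34.753920; PMT = 6500 / 34.753920 = 187.0293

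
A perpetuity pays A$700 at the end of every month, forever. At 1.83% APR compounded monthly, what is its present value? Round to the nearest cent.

Periodic rate i = 0.0183/12 = 0.001525.
PV = PMT / i = 700 / 0.001525 = 459,016.3934

A$459,016.39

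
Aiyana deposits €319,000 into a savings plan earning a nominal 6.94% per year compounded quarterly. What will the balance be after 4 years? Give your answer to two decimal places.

€420,065.40

With 4 periods per year: i = 0.01735, n = 16.
319,000 × (1+0.01735)^16 = 319,000 × 1.316819 = 420,065.4027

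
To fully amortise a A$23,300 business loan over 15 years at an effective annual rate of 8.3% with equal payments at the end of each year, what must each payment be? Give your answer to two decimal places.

A$2,772.20

PMT = 23300 / ( [1 − (1+0.083)^(−15)] / 0.083 ) = 23300 / 8.404892 = 2,772.1951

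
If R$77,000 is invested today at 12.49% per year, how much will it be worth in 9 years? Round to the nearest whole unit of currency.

R$222,083

FV = 77,000 × (1 + 0.1249)^9 = 222,083.3379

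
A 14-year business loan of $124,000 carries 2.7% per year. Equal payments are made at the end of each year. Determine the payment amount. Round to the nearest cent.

PMT = 124000 / ( [1 − (1+0.027)^(−14)] / 0.027 ) = 124000 / 11.530587 = 10,754.0062

$10,754.01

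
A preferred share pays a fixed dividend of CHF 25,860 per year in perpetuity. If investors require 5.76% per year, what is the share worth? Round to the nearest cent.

CHF 448,958.33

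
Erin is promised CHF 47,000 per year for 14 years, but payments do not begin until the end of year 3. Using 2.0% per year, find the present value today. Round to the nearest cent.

Value one period before first payment (t=2): 47000 × [1 − (1+0.02)^(−14)] / 0.02 = 47000 × 12.106249 = 568,993.6922
Discount back 2 years: 568,993.6922 × (1+0.02)^(−2) = 568,993.6922 × 0.961169 = 546,898.9737

CHF 546,898.97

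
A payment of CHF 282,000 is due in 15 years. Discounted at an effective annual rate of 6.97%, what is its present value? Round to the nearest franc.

CHF 102,641

Discount factor = (1+0.0697)^(−15) = 0.363974; PV = 282,000 × 0.363974 = 102,640.5974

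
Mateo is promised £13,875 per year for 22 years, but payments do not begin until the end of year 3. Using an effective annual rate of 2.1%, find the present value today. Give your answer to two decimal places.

PV at t=2 (ordinary 22-year annuity): 13875 × a(22|0.021) = 13875 × 17.474111 = 242,453.2860
Discount back 2 years: 242,453.2860 × (1+0.021)^(−2) = 242,453.2860 × 0.959287 = 232,582.2622

£232,582.26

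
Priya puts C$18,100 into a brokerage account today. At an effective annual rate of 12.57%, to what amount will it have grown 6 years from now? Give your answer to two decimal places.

C$36,831.09

FV = 18,100 × (1 + 0.1257)^6 = 36,831.0900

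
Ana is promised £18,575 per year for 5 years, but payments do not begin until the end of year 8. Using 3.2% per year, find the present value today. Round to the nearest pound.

Value one period before first payment (t=7): 18575 × [1 − (1+0.032)^(−5)] / 0.032 = 18575 × 4.553672 = 84,584.4509
Discount back 7 years: 84,584.4509 × (1+0.032)^(−7) = 84,584.4509 × 0.802125 = 67,847.3131

£67,847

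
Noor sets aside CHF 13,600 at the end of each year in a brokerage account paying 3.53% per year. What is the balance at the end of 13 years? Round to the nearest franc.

CHF 219,549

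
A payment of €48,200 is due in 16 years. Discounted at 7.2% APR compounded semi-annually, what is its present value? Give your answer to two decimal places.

€15,543.00

With 2 periods per year: i = 0.036, n = 32.
PV = 48,200 / (1 + 0.036)^32 = 48,200 / 3.101074 = 15,543.0006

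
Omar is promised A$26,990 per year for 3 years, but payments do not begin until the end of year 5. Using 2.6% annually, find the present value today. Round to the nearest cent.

A$69,428.11

Value one period before first payment (t=4): 26990 × [1 − (1+0.026)^(−3)] / 0.026 = 26990 × 2.850506 = 76,935.1471
PV₀ = 76,935.1471 / (1+0.026)^4 = 76,935.1471 / 1.108127 = 69,428.1104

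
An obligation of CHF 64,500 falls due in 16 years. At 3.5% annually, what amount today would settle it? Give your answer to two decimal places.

PV = 64,500 / (1 + 0.035)^16 = 64,500 / 1.733986 = 37,197.5313

CHF 37,197.53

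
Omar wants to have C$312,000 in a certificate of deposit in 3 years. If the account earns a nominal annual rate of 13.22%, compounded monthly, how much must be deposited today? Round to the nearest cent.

With 12 periods per year: i = 0.0110167, n = 36.
Discount factor = (1+0.0110167)^(−36) = 0.674063; PV = 312,000 × 0.674063 = 210,307.7385

C$210,307.74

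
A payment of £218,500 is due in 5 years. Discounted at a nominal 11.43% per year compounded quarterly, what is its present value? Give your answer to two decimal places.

£124,374.73

i = 0.1143/4 = 0.028575 per quarter; n = 5·4 = 20.
Discount factor = (1+0.028575)^(−20) = 0.569221; PV = 218,500 × 0.569221 = 124,374.7308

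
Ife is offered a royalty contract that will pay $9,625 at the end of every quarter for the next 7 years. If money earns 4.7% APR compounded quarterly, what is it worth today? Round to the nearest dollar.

i = 0.047/4 = 0.01175 per quarter; n = 7·4 = 28.
Annuity factor a(28|0.01175) = 23.742594; PV = 9625 × 23.742594 = 228,522.4675

$228,522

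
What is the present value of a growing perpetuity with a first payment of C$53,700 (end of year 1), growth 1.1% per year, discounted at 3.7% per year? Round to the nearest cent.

C$2,065,384.62

PV = D₁/(r − g) = 53700/(0.037 − 0.011) = 2,065,384.6154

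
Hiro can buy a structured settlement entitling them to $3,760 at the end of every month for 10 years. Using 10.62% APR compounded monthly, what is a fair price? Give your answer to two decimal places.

$277,270.17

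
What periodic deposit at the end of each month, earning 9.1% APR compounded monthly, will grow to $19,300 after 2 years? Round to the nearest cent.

i = 0.091/12 = 0.00758333 per month; n = 2·12 = 24.
FV-annuity factor = 26.214172; PMT = 19300 / 26.214172 = 736.2430

$736.24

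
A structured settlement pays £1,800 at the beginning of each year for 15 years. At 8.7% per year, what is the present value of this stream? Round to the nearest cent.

£16,054.79

PV = PMT · [1 − (1+i)^(−n)] / i × (1+i) = 1800 · 8.919326 = 16,054.7873
(annuity-due: payments at period start, so ×(1+i).)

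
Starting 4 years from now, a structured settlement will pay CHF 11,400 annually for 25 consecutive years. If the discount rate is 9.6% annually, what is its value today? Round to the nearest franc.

CHF 81,080

PV at t=3 (ordinary 25-year annuity): 11400 × a(25|0.096) = 11400 × 9.363578 = 106,744.7899
Discount back 3 years: 106,744.7899 × (1+0.096)^(−3) = 106,744.7899 × 0.759571 = 81,080.2398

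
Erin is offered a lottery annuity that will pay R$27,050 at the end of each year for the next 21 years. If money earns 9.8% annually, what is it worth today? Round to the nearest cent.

R$237,268.59

Annuity factor a(21|0.098) = 8.771482; PV = 27050 × 8.771482 = 237,268.5929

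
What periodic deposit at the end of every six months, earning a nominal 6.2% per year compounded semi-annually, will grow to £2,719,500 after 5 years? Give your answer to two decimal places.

£236,132.99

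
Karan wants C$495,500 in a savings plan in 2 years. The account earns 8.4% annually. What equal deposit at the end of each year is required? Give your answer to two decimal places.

C$237,763.92

PMT = 495500 / ( [(1+0.084)^2 − 1] / 0.084 ) = 495500 / 2.084000 = 237,763.9155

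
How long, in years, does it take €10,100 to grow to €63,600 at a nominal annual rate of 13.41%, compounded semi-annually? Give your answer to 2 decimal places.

14.18 years

Periodic rate i = 0.1341/2 = 0.06705.
(1+i)^n = 63600/10100 = 6.29703, so n = ln 6.29703 / ln 1.06705 = 28.3535 half-years
= 28.3535/2 years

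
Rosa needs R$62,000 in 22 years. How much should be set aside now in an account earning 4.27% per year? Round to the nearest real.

Discount factor = (1+0.0427)^(−22) = 0.398560; PV = 62,000 × 0.398560 = 24,710.7241

R$24,711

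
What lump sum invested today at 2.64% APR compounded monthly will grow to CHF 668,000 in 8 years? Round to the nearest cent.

CHF 540,946.38

Periodic rate i = 0.0264/12 = 0.0022; n = 8 × 12 = 96 periods.
PV = 668,000 / (1 + 0.0022)^96 = 668,000 / 1.234873 = 540,946.3758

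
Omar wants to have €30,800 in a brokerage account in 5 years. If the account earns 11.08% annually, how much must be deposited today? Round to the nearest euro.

PV = 30,800 / (1 + 0.1108)^5 = 30,800 / 1.691139 = 18,212.5753

€18,213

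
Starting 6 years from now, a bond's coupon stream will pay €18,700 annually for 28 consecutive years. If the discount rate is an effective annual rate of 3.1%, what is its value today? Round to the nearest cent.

€297,565.04

PV at t=5 (ordinary 28-year annuity): 18700 × a(28|0.031) = 18700 × 18.536751 = 346,637.2492
PV₀ = 346,637.2492 / (1+0.031)^5 = 346,637.2492 / 1.164913 = 297,565.0381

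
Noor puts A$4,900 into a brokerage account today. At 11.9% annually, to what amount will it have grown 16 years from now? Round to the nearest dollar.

A$29,613

FV = PV·(1+i)^n = 4,900 × 6.043401 = 29,612.6630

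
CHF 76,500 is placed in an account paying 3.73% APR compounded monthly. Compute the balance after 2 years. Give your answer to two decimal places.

Periodic rate i = 0.0373/12 = 0.00310833; n = 2 × 12 = 24 periods.
76,500 × (1+0.00310833)^24 = 76,500 × 1.077328 = 82,415.6248

CHF 82,415.62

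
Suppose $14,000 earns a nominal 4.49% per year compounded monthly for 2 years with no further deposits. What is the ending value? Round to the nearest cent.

With 12 periods per year: i = 0.00374167, n = 24.
FV = 14,000 × (1 + 0.00374167)^24 = 15,312.8102

$15,312.81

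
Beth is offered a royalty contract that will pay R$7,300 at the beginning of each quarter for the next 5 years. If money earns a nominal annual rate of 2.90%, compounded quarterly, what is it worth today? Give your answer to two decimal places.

R$136,434.89

i = 0.029/4 = 0.00725 per quarter; n = 5·4 = 20.
PV = 7300 × [1 − (1+0.00725)^(−20)] / 0.00725 × (1+i) = 7300 × 18.689711 = 136,434.8894
Payments are at the start of each period, so multiply by (1+i).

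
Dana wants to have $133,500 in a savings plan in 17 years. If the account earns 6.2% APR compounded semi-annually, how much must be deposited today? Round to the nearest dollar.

$47,281

With 2 periods per year: i = 0.031, n = 34.
PV = 133,500 / (1 + 0.031)^34 = 133,500 / 2.823544 = 47,280.9992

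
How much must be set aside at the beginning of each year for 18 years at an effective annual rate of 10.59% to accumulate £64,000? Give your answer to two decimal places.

PMT = 64000 / ( [(1+0.1059)^18 − 1] / 0.1059 × (1+i) ) = 64000 / 53.487223 = 1,196.5474

£1,196.55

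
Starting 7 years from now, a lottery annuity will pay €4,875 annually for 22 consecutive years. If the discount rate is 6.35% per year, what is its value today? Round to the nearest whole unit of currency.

€39,366

PV at t=6 (ordinary 22-year annuity): 4875 × a(22|0.0635) = 4875 × 11.683585 = 56,957.4773
PV₀ = 56,957.4773 / (1+0.0635)^6 = 56,957.4773 / 1.446855 = 39,366.4072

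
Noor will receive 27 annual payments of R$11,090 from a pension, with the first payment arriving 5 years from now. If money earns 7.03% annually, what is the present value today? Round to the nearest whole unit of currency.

R$101,014

Value one period before first payment (t=4): 11090 × [1 − (1+0.0703)^(−27)] / 0.0703 = 11090 × 11.952818 = 132,556.7542
Discount back 4 years: 132,556.7542 × (1+0.0703)^(−4) = 132,556.7542 × 0.762040 = 101,013.5792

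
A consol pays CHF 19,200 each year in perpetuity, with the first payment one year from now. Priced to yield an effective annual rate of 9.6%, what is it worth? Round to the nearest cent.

PV = C/r = 19200/0.096 = 200,000.0000

CHF 200,000.00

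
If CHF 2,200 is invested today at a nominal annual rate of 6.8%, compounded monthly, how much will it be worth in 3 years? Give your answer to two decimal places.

CHF 2,696.30

i = 0.068/12 = 0.00566667 per month; n = 3·12 = 36.
FV = 2,200 × (1 + 0.00566667)^36 = 2,696.3029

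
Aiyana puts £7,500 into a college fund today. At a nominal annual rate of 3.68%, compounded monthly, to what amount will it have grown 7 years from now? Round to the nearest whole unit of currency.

£9,700

i = 0.0368/12 = 0.00306667 per month; n = 7·12 = 84.
7,500 × (1+0.00306667)^84 = 7,500 × 1.293311 = 9,699.8347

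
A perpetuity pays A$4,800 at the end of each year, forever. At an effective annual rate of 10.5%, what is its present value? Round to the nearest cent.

PV = PMT / i = 4800 / 0.105 = 45,714.2857

A$45,714.29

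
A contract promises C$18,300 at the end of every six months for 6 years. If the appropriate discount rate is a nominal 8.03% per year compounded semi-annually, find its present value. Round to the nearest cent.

C$171,597.47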